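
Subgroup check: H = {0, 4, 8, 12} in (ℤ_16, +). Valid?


Subgroup test for H = {0, 4, 8, 12} in (ℤ_16, +):
(1) 0 ∈ H? Yes
(2) Closure: for all a,b ∈ H, (a+b) mod 16 ∈ H? Yes
(3) Inverses: for all a ∈ H, -a mod 16 ∈ H? Yes

Yes, H is a subgroup of ℤ_16


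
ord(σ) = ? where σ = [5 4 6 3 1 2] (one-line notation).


Cycle decomposition: (1 5) (2 4 3 6)
Cycle lengths: 2, 4
Order = lcm(2, 4) = 4

ord(σ) = 4


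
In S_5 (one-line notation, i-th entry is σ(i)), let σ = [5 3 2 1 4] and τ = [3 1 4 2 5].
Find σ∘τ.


σ∘τ: apply τ first, then σ
1 →τ 3 →σ 2
2 →τ 1 →σ 5
3 →τ 4 →σ 1
4 →τ 2 →σ 3
5 →τ 5 →σ 4

σ∘τ = [2 5 1 3 4]


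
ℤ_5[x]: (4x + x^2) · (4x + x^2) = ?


Expand and collect like terms; reduce coefficients mod 5:
x^0: 0·0 = 0 ≡ 0 (mod 5)
x^1: 0·4 + 4·0 = 0 ≡ 0 (mod 5)
x^2: 0·1 + 4·4 + 1·0 = 16 ≡ 1 (mod 5)
x^3: 4·1 + 1·4 = 8 ≡ 3 (mod 5)
x^4: 1·1 = 1 ≡ 1 (mod 5)
Result: x^2 + 3x^3 + x^4

f · g = x^2 + 3x^3 + x^4


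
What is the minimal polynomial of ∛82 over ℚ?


∛82 satisfies x³ - 82 = 0, irreducible over ℚ (no rational root; 82 is not a perfect cube)

Minimal polynomial: x³ - 82


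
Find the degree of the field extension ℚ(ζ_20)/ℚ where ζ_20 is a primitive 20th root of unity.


[ℚ(ζ_n):ℚ] = deg Φ_n(x) = φ(n). Here φ(20) = 8

[ℚ(ζ_20)/ℚ where ζ_20 is a primitive 20th root of unity] = 8


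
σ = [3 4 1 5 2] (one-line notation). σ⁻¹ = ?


To find σ⁻¹, swap domain and range:
σ(1) = 3 → σ⁻¹(3) = 1
σ(2) = 4 → σ⁻¹(4) = 2
σ(3) = 1 → σ⁻¹(1) = 3
σ(4) = 5 → σ⁻¹(5) = 4
σ(5) = 2 → σ⁻¹(2) = 5

σ⁻¹ = [3 5 1 2 4]


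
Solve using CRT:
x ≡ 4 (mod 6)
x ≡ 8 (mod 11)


m₁ = 6, m₂ = 11, gcd = 1, so CRT applies. M = m₁·m₂ = 66
Let M₁ = M/m₁ = 11, M₂ = M/m₂ = 6
Find y₁ ≡ M₁⁻¹ (mod m₁): 11⁻¹ ≡ 5 (mod 6)
Find y₂ ≡ M₂⁻¹ (mod m₂): 6⁻¹ ≡ 2 (mod 11)
x = a₁·M₁·y₁ + a₂·M₂·y₂ = 4·11·5 + 8·6·2 = 316
Reduce mod 66: x ≡ 52
Check: 52 mod 6 = 4 ✓, 52 mod 11 = 8 ✓

x ≡ 52 (mod 66)


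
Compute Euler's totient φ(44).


Factor n: 44 = 2^2 × 11
φ(n) = n · ∏(1 - 1/p) over distinct primes p | n
φ(44) = 44 · (1 - 1/2) · (1 - 1/11) = 20

φ(44) = 20


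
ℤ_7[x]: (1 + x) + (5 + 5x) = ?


Add coefficients mod 7:
x^0: 1 + 5 = 6 (mod 7)
x^1: 1 + 5 = 6 (mod 7)
Result: 6 + 6x

f + g = 6 + 6x


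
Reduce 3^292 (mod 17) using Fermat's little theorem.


Fermat's little theorem: if p is prime and gcd(a,p)=1, then a^(p-1) ≡ 1 (mod p)
p = 17 is prime, gcd(3,17) = 1
Reduce exponent: 292 mod 16 = 4
So 3^292 ≡ 3^4 (mod 17)
3^4 mod 17 = 13

3^292 ≡ 13 (mod 17)


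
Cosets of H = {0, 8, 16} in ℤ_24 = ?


H = {0, 8, 16}, |H| = 3
Number of cosets = |G|/|H| = 24/3 = 8
0 + H = {0, 8, 16}
1 + H = {1, 9, 17}
2 + H = {2, 10, 18}
3 + H = {3, 11, 19}
4 + H = {4, 12, 20}
5 + H = {5, 13, 21}
6 + H = {6, 14, 22}
7 + H = {7, 15, 23}

Cosets: 0+H={0,8,16}; 1+H={1,9,17}; 2+H={2,10,18}; 3+H={3,11,19}; 4+H={4,12,20}; 5+H={5,13,21}; 6+H={6,14,22}; 7+H={7,15,23}


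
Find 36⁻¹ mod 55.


Use the extended Euclidean algorithm to write 1 = 36·s + 55·t; then s mod 55 is the inverse.
Euclidean algorithm:
  36 = 0·55 + 36
  55 = 1·36 + 19
  36 = 1·19 + 17
  19 = 1·17 + 2
  17 = 8·2 + 1
  2 = 2·1 + 0
gcd(36,55) = 1
Back-substitution gives: 36·(26) + 55·(-17) = 1
So 36⁻¹ ≡ 26 ≡ 26 (mod 55)
Check: 36 × 26 = 936 ≡ 1 (mod 55) ✓

36⁻¹ ≡ 26 (mod 55)


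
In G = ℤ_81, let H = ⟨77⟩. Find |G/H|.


|⟨77⟩| = n / gcd(77, 81) = 81 / 1 = 81
H is normal (ℤ_81 is abelian).
|G/H| = |G| / |H| = 81 / 81 = 1

|G/H| = 1


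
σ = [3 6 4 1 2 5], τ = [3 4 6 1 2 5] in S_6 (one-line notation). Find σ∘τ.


σ∘τ: apply τ first, then σ
1 →τ 3 →σ 4
2 →τ 4 →σ 1
3 →τ 6 →σ 5
4 →τ 1 →σ 3
5 →τ 2 →σ 6
6 →τ 5 →σ 2

σ∘τ = [4 1 5 3 6 2]


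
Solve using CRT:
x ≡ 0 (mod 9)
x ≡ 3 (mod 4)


m₁ = 9, m₂ = 4, gcd = 1, so CRT applies. M = m₁·m₂ = 36
Let M₁ = M/m₁ = 4, M₂ = M/m₂ = 9
Find y₁ ≡ M₁⁻¹ (mod m₁): 4⁻¹ ≡ 7 (mod 9)
Find y₂ ≡ M₂⁻¹ (mod m₂): 9⁻¹ ≡ 1 (mod 4)
x = a₁·M₁·y₁ + a₂·M₂·y₂ = 0·4·7 + 3·9·1 = 27
Reduce mod 36: x ≡ 27
Check: 27 mod 9 = 0 ✓, 27 mod 4 = 3 ✓

x ≡ 27 (mod 36)


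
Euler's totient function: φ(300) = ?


Factor n: 300 = 2^2 × 3 × 5^2
φ(n) = n · ∏(1 - 1/p) over distinct primes p | n
φ(300) = 300 · (1 - 1/2) · (1 - 1/3) · (1 - 1/5) = 80

φ(300) = 80


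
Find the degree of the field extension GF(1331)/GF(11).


GF(1331) = GF(11^3), so the extension degree is 3

[GF(1331)/GF(11)] = 3


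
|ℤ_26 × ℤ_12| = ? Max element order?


|ℤ_26 × ℤ_12| = 26 × 12 = 312
Max element order = lcm(26,12) = 156
Cyclic? No (gcd=2)

|ℤ_26×ℤ_12| = 312, max element order = 156


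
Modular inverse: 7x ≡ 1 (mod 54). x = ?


Use the extended Euclidean algorithm to write 1 = 7·s + 54·t; then s mod 54 is the inverse.
Euclidean algorithm:
  7 = 0·54 + 7
  54 = 7·7 + 5
  7 = 1·5 + 2
  5 = 2·2 + 1
  2 = 2·1 + 0
gcd(7,54) = 1
Back-substitution gives: 7·(-23) + 54·(3) = 1
So 7⁻¹ ≡ -23 ≡ 31 (mod 54)
Check: 7 × 31 = 217 ≡ 1 (mod 54) ✓

7⁻¹ ≡ 31 (mod 54)


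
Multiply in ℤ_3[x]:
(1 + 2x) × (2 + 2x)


Expand and collect like terms; reduce coefficients mod 3:
x^0: 1·2 = 2 ≡ 2 (mod 3)
x^1: 1·2 + 2·2 = 6 ≡ 0 (mod 3)
x^2: 2·2 = 4 ≡ 1 (mod 3)
Result: 2 + x^2

f · g = 2 + x^2


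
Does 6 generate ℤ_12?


g generates ℤ_n iff gcd(g, n) = 1
gcd(6, 12) = 6
Since gcd = 6 ≠ 1, ⟨6⟩ has order 2 < 12, so 6 is not a generator.

No, 6 does not generate ℤ_12


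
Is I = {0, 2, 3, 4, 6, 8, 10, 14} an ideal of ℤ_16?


Check ideal conditions for I = {0, 2, 3, 4, 6, 8, 10, 14} in ℤ_16:
(1) I is an additive subgroup? No
(2) For r ∈ ℤ_16 and a ∈ I: r·a ∈ I? No  [counterexample: r=2, a=6, r·a mod 16 = 12 ∉ I]

No, I is not an ideal of ℤ_16


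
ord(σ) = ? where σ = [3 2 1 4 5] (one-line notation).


Cycle decomposition: (1 3)
Cycle lengths: 2
Order = lcm(2) = 2

ord(σ) = 2


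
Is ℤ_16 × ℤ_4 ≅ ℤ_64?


Comparing ℤ_16 × ℤ_4 and ℤ_64:
gcd(16,4) = 4 ≠ 1. Max element order in ℤ_16×ℤ_4 is lcm(16,4) = 16 < 64, so it has no element of order 64

No, ℤ_16 × ℤ_4 ≇ ℤ_64


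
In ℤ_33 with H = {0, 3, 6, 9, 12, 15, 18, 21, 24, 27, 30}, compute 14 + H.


14 + H = {14 + h (mod 33) : h ∈ H}
14+0=14, 14+3=17, 14+6=20, 14+9=23, 14+12=26, 14+15=29, 14+18=32, 14+21=2, 14+24=5, 14+27=8, 14+30=11
14 + H = {2, 5, 8, 11, 14, 17, 20, 23, 26, 29, 32} = 2 + H

14 + H = {2, 5, 8, 11, 14, 17, 20, 23, 26, 29, 32}


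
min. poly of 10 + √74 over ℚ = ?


Let α = 10 + √74. Then α - 10 = √74, so (α - 10)² = 74, giving α² - 20α + 26 = 0. Degree 2 and α ∉ ℚ, so this is the minimal polynomial.

Minimal polynomial: x² - 20x + 26


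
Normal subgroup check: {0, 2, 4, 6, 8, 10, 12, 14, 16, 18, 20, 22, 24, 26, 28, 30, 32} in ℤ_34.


H = {0, 2, 4, 6, 8, 10, 12, 14, 16, 18, 20, 22, 24, 26, 28, 30, 32} in ℤ_34
ℤ_34 is abelian; every subgroup of an abelian group is normal

Yes, normal subgroup


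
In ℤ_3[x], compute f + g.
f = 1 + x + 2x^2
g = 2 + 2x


Add coefficients mod 3:
x^0: 1 + 2 = 0 (mod 3)
x^1: 1 + 2 = 0 (mod 3)
x^2: 2 + 0 = 2 (mod 3)
Result: 2x^2

f + g = 2x^2


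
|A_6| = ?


|A_n| = n!/2 (even permutations)
|A_6| = 6!/2 = 720/2 = 360

|A_6| = 360


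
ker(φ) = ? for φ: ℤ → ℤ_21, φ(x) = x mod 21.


Kernel = preimage of identity
ker(φ) = {x ∈ ℤ : x ≡ 0 (mod 21)} = 21ℤ = {0, ±21, ±42, ...}

ker(φ) = 21ℤ


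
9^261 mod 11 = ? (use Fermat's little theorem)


Fermat's little theorem: if p is prime and gcd(a,p)=1, then a^(p-1) ≡ 1 (mod p)
p = 11 is prime, gcd(9,11) = 1
Reduce exponent: 261 mod 10 = 1
So 9^261 ≡ 9^1 (mod 11)
9^1 mod 11 = 9

9^261 ≡ 9 (mod 11)


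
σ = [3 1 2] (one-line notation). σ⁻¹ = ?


To find σ⁻¹, swap domain and range:
σ(1) = 3 → σ⁻¹(3) = 1
σ(2) = 1 → σ⁻¹(1) = 2
σ(3) = 2 → σ⁻¹(2) = 3

σ⁻¹ = [2 3 1]


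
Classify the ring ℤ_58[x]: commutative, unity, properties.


ℤ_58 has zero divisors (2·29 ≡ 0), and these lift to constant zero divisors in ℤ_58[x]; so not an integral domain
Commutative: Yes
Integral domain: No
Has unity: Yes

ℤ_58[x]: Commutative=Yes, Unity=Yes


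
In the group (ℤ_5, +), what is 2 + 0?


Operation: addition mod 5
2 + 0 = (a + b) mod 5 with a = 2, b = 0

2 + 0 = 2


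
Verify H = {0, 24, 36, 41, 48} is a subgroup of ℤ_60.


Subgroup test for H = {0, 24, 36, 41, 48} in (ℤ_60, +):
(1) 0 ∈ H? Yes
(2) Closure: for all a,b ∈ H, (a+b) mod 60 ∈ H? No  [counterexample: 24 + 41 = 5 ∉ H]
(3) Inverses: for all a ∈ H, -a mod 60 ∈ H? No

No, H is not a subgroup of ℤ_60


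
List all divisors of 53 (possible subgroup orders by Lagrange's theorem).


Lagrange's theorem: |H| divides |G|
|G| = 53
Divisors of 53: 1, 53

Possible subgroup orders: {1, 53}


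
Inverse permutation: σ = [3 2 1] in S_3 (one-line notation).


To find σ⁻¹, swap domain and range:
σ(1) = 3 → σ⁻¹(3) = 1
σ(2) = 2 → σ⁻¹(2) = 2
σ(3) = 1 → σ⁻¹(1) = 3

σ⁻¹ = [3 2 1]


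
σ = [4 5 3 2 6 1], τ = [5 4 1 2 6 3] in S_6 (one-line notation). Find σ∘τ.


σ∘τ: apply τ first, then σ
1 →τ 5 →σ 6
2 →τ 4 →σ 2
3 →τ 1 →σ 4
4 →τ 2 →σ 5
5 →τ 6 →σ 1
6 →τ 3 →σ 3

σ∘τ = [6 2 4 5 1 3]


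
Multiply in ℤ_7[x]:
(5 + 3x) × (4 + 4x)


Expand and collect like terms; reduce coefficients mod 7:
x^0: 5·4 = 20 ≡ 6 (mod 7)
x^1: 5·4 + 3·4 = 32 ≡ 4 (mod 7)
x^2: 3·4 = 12 ≡ 5 (mod 7)
Result: 6 + 4x + 5x^2

f · g = 6 + 4x + 5x^2


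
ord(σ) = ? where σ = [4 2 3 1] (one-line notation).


Cycle decomposition: (1 4)
Cycle lengths: 2
Order = lcm(2) = 2

ord(σ) = 2


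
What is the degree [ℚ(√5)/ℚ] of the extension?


√5 has minimal polynomial x² - 5 (irreducible over ℚ since 5 is squarefree)

[ℚ(√5)/ℚ] = 2


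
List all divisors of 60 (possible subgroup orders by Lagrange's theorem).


Lagrange's theorem: |H| divides |G|
|G| = 60
Divisors of 60: 1, 2, 3, 4, 5, 6, 10, 12, 15, 20, 30, 60

Possible subgroup orders: {1, 2, 3, 4, 5, 6, 10, 12, 15, 20, 30, 60}


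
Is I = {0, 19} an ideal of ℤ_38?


Check ideal conditions for I = {0, 19} in ℤ_38:
(1) I is an additive subgroup? Yes
(2) For r ∈ ℤ_38 and a ∈ I: r·a ∈ I? Yes

Yes, I is an ideal of ℤ_38


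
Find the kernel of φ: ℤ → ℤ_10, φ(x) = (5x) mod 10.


Kernel = preimage of identity
ker(φ) = {x ∈ ℤ : 5x ≡ 0 (mod 10)}. gcd(5,10) = 5, so 5x ≡ 0 (mod 10) ⟺ x ≡ 0 (mod 10/5 = 2). Hence ker(φ) = 2ℤ

ker(φ) = 2ℤ


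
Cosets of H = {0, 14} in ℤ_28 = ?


H = {0, 14}, |H| = 2
Number of cosets = |G|/|H| = 28/2 = 14
0 + H = {0, 14}
1 + H = {1, 15}
2 + H = {2, 16}
3 + H = {3, 17}
4 + H = {4, 18}
5 + H = {5, 19}
6 + H = {6, 20}
7 + H = {7, 21}
8 + H = {8, 22}
9 + H = {9, 23}
10 + H = {10, 24}
11 + H = {11, 25}
12 + H = {12, 26}
13 + H = {13, 27}

Cosets: 0+H={0,14}; 1+H={1,15}; 2+H={2,16}; 3+H={3,17}; 4+H={4,18}; 5+H={5,19}; 6+H={6,20}; 7+H={7,21}; 8+H={8,22}; 9+H={9,23}; 10+H={10,24}; 11+H={11,25}; 12+H={12,26}; 13+H={13,27}


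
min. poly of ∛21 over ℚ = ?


∛21 satisfies x³ - 21 = 0, irreducible over ℚ (no rational root; 21 is not a perfect cube)

Minimal polynomial: x³ - 21


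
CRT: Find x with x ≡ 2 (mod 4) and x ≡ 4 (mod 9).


m₁ = 4, m₂ = 9, gcd = 1, so CRT applies. M = m₁·m₂ = 36
Let M₁ = M/m₁ = 9, M₂ = M/m₂ = 4
Find y₁ ≡ M₁⁻¹ (mod m₁): 9⁻¹ ≡ 1 (mod 4)
Find y₂ ≡ M₂⁻¹ (mod m₂): 4⁻¹ ≡ 7 (mod 9)
x = a₁·M₁·y₁ + a₂·M₂·y₂ = 2·9·1 + 4·4·7 = 130
Reduce mod 36: x ≡ 22
Check: 22 mod 4 = 2 ✓, 22 mod 9 = 4 ✓

x ≡ 22 (mod 36)


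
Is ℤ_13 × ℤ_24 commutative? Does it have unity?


Direct product ring; commutative with unity (1,1); but (1,0)·(0,1) = (0,0) gives zero divisors, so not an integral domain
Commutative: Yes
Integral domain: No
Has unity: Yes

ℤ_13 × ℤ_24: Commutative=Yes, Unity=Yes


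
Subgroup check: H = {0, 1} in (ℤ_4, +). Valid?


Subgroup test for H = {0, 1} in (ℤ_4, +):
(1) 0 ∈ H? Yes
(2) Closure: for all a,b ∈ H, (a+b) mod 4 ∈ H? No  [counterexample: 1 + 1 = 2 ∉ H]
(3) Inverses: for all a ∈ H, -a mod 4 ∈ H? No

No, H is not a subgroup of ℤ_4


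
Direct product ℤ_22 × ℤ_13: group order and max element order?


|ℤ_22 × ℤ_13| = 22 × 13 = 286
Max element order = lcm(22,13) = 286
Cyclic? Yes (gcd=1)

|ℤ_22×ℤ_13| = 286, max element order = 286


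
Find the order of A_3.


|A_n| = n!/2 (even permutations)
|A_3| = 3!/2 = 6/2 = 3

|A_3| = 3


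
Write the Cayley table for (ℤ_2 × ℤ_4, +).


Elements: {(0,0), (0,1), (0,2), (0,3), (1,0), (1,1), (1,2), (1,3)}
Operation: componentwise addition mod (2, 4)
Entry (a, b) = ((a₁+b₁) mod 2, (a₂+b₂) mod 4)

Cayley table:
      | (0,0) | (0,1) | (0,2) | (0,3) | (1,0) | (1,1) | (1,2) | (1,3)
(0,0) | (0,0) | (0,1) | (0,2) | (0,3) | (1,0) | (1,1) | (1,2) | (1,3)
(0,1) | (0,1) | (0,2) | (0,3) | (0,0) | (1,1) | (1,2) | (1,3) | (1,0)
(0,2) | (0,2) | (0,3) | (0,0) | (0,1) | (1,2) | (1,3) | (1,0) | (1,1)
(0,3) | (0,3) | (0,0) | (0,1) | (0,2) | (1,3) | (1,0) | (1,1) | (1,2)
(1,0) | (1,0) | (1,1) | (1,2) | (1,3) | (0,0) | (0,1) | (0,2) | (0,3)
(1,1) | (1,1) | (1,2) | (1,3) | (1,0) | (0,1) | (0,2) | (0,3) | (0,0)
(1,2) | (1,2) | (1,3) | (1,0) | (1,1) | (0,2) | (0,3) | (0,0) | (0,1)
(1,3) | (1,3) | (1,0) | (1,1) | (1,2) | (0,3) | (0,0) | (0,1) | (0,2)


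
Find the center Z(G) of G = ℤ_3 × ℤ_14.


Z(G) = {g ∈ G | gx = xg for all x ∈ G}
Direct product of abelian groups is abelian, so Z(G) = G

Z(ℤ_3 × ℤ_14) = ℤ_3 × ℤ_14


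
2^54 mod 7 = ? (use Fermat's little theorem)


Fermat's little theorem: if p is prime and gcd(a,p)=1, then a^(p-1) ≡ 1 (mod p)
p = 7 is prime, gcd(2,7) = 1
Reduce exponent: 54 mod 6 = 0
So 2^54 ≡ 2^0 (mod 7)
2^0 = 1

2^54 ≡ 1 (mod 7)


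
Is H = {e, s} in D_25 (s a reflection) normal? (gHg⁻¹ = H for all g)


H = {e, s} in D_25 (s a reflection)
r·s·r⁻¹ = sr⁻² ≠ s for n ≥ 3, so {e, s} is not closed under conjugation

No, not a normal subgroup


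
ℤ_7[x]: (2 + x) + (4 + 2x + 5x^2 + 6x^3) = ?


Add coefficients mod 7:
x^0: 2 + 4 = 6 (mod 7)
x^1: 1 + 2 = 3 (mod 7)
x^2: 0 + 5 = 5 (mod 7)
x^3: 0 + 6 = 6 (mod 7)
Result: 6 + 3x + 5x^2 + 6x^3

f + g = 6 + 3x + 5x^2 + 6x^3


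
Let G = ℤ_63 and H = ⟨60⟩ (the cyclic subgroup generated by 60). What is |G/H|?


|⟨60⟩| = n / gcd(60, 63) = 63 / 3 = 21
H is normal (ℤ_63 is abelian).
|G/H| = |G| / |H| = 63 / 21 = 3

|G/H| = 3


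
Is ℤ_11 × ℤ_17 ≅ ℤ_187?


Comparing ℤ_11 × ℤ_17 and ℤ_187:
gcd(11,17) = 1, so ℤ_11 × ℤ_17 ≅ ℤ_187 (CRT)

Yes, ℤ_11 × ℤ_17 ≅ ℤ_187


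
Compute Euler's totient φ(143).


Factor n: 143 = 11 × 13
φ(n) = n · ∏(1 - 1/p) over distinct primes p | n
φ(143) = 143 · (1 - 1/11) · (1 - 1/13) = 120

φ(143) = 120


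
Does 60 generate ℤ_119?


g generates ℤ_n iff gcd(g, n) = 1
gcd(60, 119) = 1
Since gcd = 1, 60 is a generator.

Yes, 60 generates ℤ_119


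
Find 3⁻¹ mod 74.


Use the extended Euclidean algorithm to write 1 = 3·s + 74·t; then s mod 74 is the inverse.
Euclidean algorithm:
  3 = 0·74 + 3
  74 = 24·3 + 2
  3 = 1·2 + 1
  2 = 2·1 + 0
gcd(3,74) = 1
Back-substitution gives: 3·(25) + 74·(-1) = 1
So 3⁻¹ ≡ 25 ≡ 25 (mod 74)
Check: 3 × 25 = 75 ≡ 1 (mod 74) ✓

3⁻¹ ≡ 25 (mod 74)


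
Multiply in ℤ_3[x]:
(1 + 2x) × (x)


Expand and collect like terms; reduce coefficients mod 3:
x^0: 1·0 = 0 ≡ 0 (mod 3)
x^1: 1·1 + 2·0 = 1 ≡ 1 (mod 3)
x^2: 2·1 = 2 ≡ 2 (mod 3)
Result: x + 2x^2

f · g = x + 2x^2


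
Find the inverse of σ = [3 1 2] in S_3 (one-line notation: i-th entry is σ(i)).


To find σ⁻¹, swap domain and range:
σ(1) = 3 → σ⁻¹(3) = 1
σ(2) = 1 → σ⁻¹(1) = 2
σ(3) = 2 → σ⁻¹(2) = 3

σ⁻¹ = [2 3 1]


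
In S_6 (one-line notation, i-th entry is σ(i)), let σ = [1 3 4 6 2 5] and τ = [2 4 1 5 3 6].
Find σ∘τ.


σ∘τ: apply τ first, then σ
1 →τ 2 →σ 3
2 →τ 4 →σ 6
3 →τ 1 →σ 1
4 →τ 5 →σ 2
5 →τ 3 →σ 4
6 →τ 6 →σ 5

σ∘τ = [3 6 1 2 4 5]


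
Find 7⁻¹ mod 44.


Use the extended Euclidean algorithm to write 1 = 7·s + 44·t; then s mod 44 is the inverse.
Euclidean algorithm:
  7 = 0·44 + 7
  44 = 6·7 + 2
  7 = 3·2 + 1
  2 = 2·1 + 0
gcd(7,44) = 1
Back-substitution gives: 7·(19) + 44·(-3) = 1
So 7⁻¹ ≡ 19 ≡ 19 (mod 44)
Check: 7 × 19 = 133 ≡ 1 (mod 44) ✓

7⁻¹ ≡ 19 (mod 44)


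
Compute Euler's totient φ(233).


Factor n: 233 = 233
φ(n) = n · ∏(1 - 1/p) over distinct primes p | n
φ(233) = 233 · (1 - 1/233) = 232

φ(233) = 232


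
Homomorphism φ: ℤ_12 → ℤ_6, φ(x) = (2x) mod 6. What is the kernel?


Kernel = preimage of identity
ker(φ) = {x ∈ ℤ_12 : 2x ≡ 0 (mod 6)}. Since 6 | 12, φ is well-defined. The kernel is the cyclic subgroup ⟨3⟩ of ℤ_12 (order 4), i.e. {0, 3, 6, 9}

ker(φ) = {0, 3, 6, 9}


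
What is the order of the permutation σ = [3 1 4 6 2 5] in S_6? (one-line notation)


Cycle decomposition: (1 3 4 6 5 2)
Cycle lengths: 6
Order = lcm(6) = 6

ord(σ) = 6


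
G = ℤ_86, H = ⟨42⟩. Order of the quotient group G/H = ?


|⟨42⟩| = n / gcd(42, 86) = 86 / 2 = 43
H is normal (ℤ_86 is abelian).
|G/H| = |G| / |H| = 86 / 43 = 2

|G/H| = 2


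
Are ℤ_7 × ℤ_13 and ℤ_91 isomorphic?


Comparing ℤ_7 × ℤ_13 and ℤ_91:
gcd(7,13) = 1, so ℤ_7 × ℤ_13 ≅ ℤ_91 (CRT)

Yes, ℤ_7 × ℤ_13 ≅ ℤ_91


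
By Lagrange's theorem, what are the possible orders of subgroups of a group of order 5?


Lagrange's theorem: |H| divides |G|
|G| = 5
Divisors of 5: 1, 5

Possible subgroup orders: {1, 5}


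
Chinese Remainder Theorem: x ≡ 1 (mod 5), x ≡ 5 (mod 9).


m₁ = 5, m₂ = 9, gcd = 1, so CRT applies. M = m₁·m₂ = 45
Let M₁ = M/m₁ = 9, M₂ = M/m₂ = 5
Find y₁ ≡ M₁⁻¹ (mod m₁): 9⁻¹ ≡ 4 (mod 5)
Find y₂ ≡ M₂⁻¹ (mod m₂): 5⁻¹ ≡ 2 (mod 9)
x = a₁·M₁·y₁ + a₂·M₂·y₂ = 1·9·4 + 5·5·2 = 86
Reduce mod 45: x ≡ 41
Check: 41 mod 5 = 1 ✓, 41 mod 9 = 5 ✓

x ≡ 41 (mod 45)


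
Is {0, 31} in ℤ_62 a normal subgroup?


H = {0, 31} in ℤ_62
ℤ_62 is abelian; every subgroup of an abelian group is normal

Yes, normal subgroup


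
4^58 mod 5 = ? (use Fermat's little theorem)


Fermat's little theorem: if p is prime and gcd(a,p)=1, then a^(p-1) ≡ 1 (mod p)
p = 5 is prime, gcd(4,5) = 1
Reduce exponent: 58 mod 4 = 2
So 4^58 ≡ 4^2 (mod 5)
4^2 mod 5 = 1

4^58 ≡ 1 (mod 5)


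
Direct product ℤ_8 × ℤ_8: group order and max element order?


|ℤ_8 × ℤ_8| = 8 × 8 = 64
Max element order = lcm(8,8) = 8
Cyclic? No (gcd=8)

|ℤ_8×ℤ_8| = 64, max element order = 8


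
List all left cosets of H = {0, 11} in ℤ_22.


H = {0, 11}, |H| = 2
Number of cosets = |G|/|H| = 22/2 = 11
0 + H = {0, 11}
1 + H = {1, 12}
2 + H = {2, 13}
3 + H = {3, 14}
4 + H = {4, 15}
5 + H = {5, 16}
6 + H = {6, 17}
7 + H = {7, 18}
8 + H = {8, 19}
9 + H = {9, 20}
10 + H = {10, 21}

Cosets: 0+H={0,11}; 1+H={1,12}; 2+H={2,13}; 3+H={3,14}; 4+H={4,15}; 5+H={5,16}; 6+H={6,17}; 7+H={7,18}; 8+H={8,19}; 9+H={9,20}; 10+H={10,21}


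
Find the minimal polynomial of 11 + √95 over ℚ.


Let α = 11 + √95. Then α - 11 = √95, so (α - 11)² = 95, giving α² - 22α + 26 = 0. Degree 2 and α ∉ ℚ, so this is the minimal polynomial.

Minimal polynomial: x² - 22x + 26


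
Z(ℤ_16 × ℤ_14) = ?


Z(G) = {g ∈ G | gx = xg for all x ∈ G}
Direct product of abelian groups is abelian, so Z(G) = G

Z(ℤ_16 × ℤ_14) = ℤ_16 × ℤ_14


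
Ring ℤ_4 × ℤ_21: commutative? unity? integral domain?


Direct product ring; commutative with unity (1,1); but (1,0)·(0,1) = (0,0) gives zero divisors, so not an integral domain
Commutative: Yes
Integral domain: No
Has unity: Yes

ℤ_4 × ℤ_21: Commutative=Yes, Unity=Yes


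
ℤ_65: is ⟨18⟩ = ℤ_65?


g generates ℤ_n iff gcd(g, n) = 1
gcd(18, 65) = 1
Since gcd = 1, 18 is a generator.

Yes, 18 generates ℤ_65


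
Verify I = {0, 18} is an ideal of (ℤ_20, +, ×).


Check ideal conditions for I = {0, 18} in ℤ_20:
(1) I is an additive subgroup? No
(2) For r ∈ ℤ_20 and a ∈ I: r·a ∈ I? No  [counterexample: r=2, a=18, r·a mod 20 = 16 ∉ I]

No, I is not an ideal of ℤ_20


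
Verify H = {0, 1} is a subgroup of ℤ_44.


Subgroup test for H = {0, 1} in (ℤ_44, +):
(1) 0 ∈ H? Yes
(2) Closure: for all a,b ∈ H, (a+b) mod 44 ∈ H? No  [counterexample: 1 + 1 = 2 ∉ H]
(3) Inverses: for all a ∈ H, -a mod 44 ∈ H? No

No, H is not a subgroup of ℤ_44


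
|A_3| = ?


|A_n| = n!/2 (even permutations)
|A_3| = 3!/2 = 6/2 = 3

|A_3| = 3


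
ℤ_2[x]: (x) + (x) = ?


Add coefficients mod 2:
x^0: 0 + 0 = 0 (mod 2)
x^1: 1 + 1 = 0 (mod 2)
Result: 0

f + g = 0


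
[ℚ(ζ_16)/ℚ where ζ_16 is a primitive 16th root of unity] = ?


[ℚ(ζ_n):ℚ] = deg Φ_n(x) = φ(n). Here φ(16) = 8

[ℚ(ζ_16)/ℚ where ζ_16 is a primitive 16th root of unity] = 8


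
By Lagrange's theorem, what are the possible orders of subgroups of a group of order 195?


Lagrange's theorem: |H| divides |G|
|G| = 195
Divisors of 195: 1, 3, 5, 13, 15, 39, 65, 195

Possible subgroup orders: {1, 3, 5, 13, 15, 39, 65, 195}


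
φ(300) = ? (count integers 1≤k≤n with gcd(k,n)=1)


Factor n: 300 = 2^2 × 3 × 5^2
φ(n) = n · ∏(1 - 1/p) over distinct primes p | n
φ(300) = 300 · (1 - 1/2) · (1 - 1/3) · (1 - 1/5) = 80

φ(300) = 80


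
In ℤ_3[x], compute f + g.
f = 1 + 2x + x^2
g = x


Add coefficients mod 3:
x^0: 1 + 0 = 1 (mod 3)
x^1: 2 + 1 = 0 (mod 3)
x^2: 1 + 0 = 1 (mod 3)
Result: 1 + x^2

f + g = 1 + x^2


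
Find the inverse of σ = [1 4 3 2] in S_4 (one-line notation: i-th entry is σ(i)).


To find σ⁻¹, swap domain and range:
σ(1) = 1 → σ⁻¹(1) = 1
σ(2) = 4 → σ⁻¹(4) = 2
σ(3) = 3 → σ⁻¹(3) = 3
σ(4) = 2 → σ⁻¹(2) = 4

σ⁻¹ = [1 4 3 2]


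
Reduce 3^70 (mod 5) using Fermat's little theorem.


Fermat's little theorem: if p is prime and gcd(a,p)=1, then a^(p-1) ≡ 1 (mod p)
p = 5 is prime, gcd(3,5) = 1
Reduce exponent: 70 mod 4 = 2
So 3^70 ≡ 3^2 (mod 5)
3^2 mod 5 = 4

3^70 ≡ 4 (mod 5)


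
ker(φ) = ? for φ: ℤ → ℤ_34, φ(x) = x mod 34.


Kernel = preimage of identity
ker(φ) = {x ∈ ℤ : x ≡ 0 (mod 34)} = 34ℤ = {0, ±34, ±68, ...}

ker(φ) = 34ℤ


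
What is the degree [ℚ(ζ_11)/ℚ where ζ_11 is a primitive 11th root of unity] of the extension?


[ℚ(ζ_n):ℚ] = deg Φ_n(x) = φ(n). Here φ(11) = 10

[ℚ(ζ_11)/ℚ where ζ_11 is a primitive 11th root of unity] = 10


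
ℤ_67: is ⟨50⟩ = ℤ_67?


g generates ℤ_n iff gcd(g, n) = 1
gcd(50, 67) = 1
Since gcd = 1, 50 is a generator.

Yes, 50 generates ℤ_67


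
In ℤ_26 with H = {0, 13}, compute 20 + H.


20 + H = {20 + h (mod 26) : h ∈ H}
20+0=20, 20+13=7
20 + H = {7, 20} = 7 + H

20 + H = {7, 20}


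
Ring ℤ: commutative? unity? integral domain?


integers form a commutative ring with unity 1; no zero divisors
Commutative: Yes
Integral domain: Yes
Has unity: Yes

ℤ: Commutative=Yes, Unity=Yes


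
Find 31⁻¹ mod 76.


Use the extended Euclidean algorithm to write 1 = 31·s + 76·t; then s mod 76 is the inverse.
Euclidean algorithm:
  31 = 0·76 + 31
  76 = 2·31 + 14
  31 = 2·14 + 3
  14 = 4·3 + 2
  3 = 1·2 + 1
  2 = 2·1 + 0
gcd(31,76) = 1
Back-substitution gives: 31·(27) + 76·(-11) = 1
So 31⁻¹ ≡ 27 ≡ 27 (mod 76)
Check: 31 × 27 = 837 ≡ 1 (mod 76) ✓

31⁻¹ ≡ 27 (mod 76)


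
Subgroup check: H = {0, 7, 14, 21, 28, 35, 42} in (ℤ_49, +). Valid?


Subgroup test for H = {0, 7, 14, 21, 28, 35, 42} in (ℤ_49, +):
(1) 0 ∈ H? Yes
(2) Closure: for all a,b ∈ H, (a+b) mod 49 ∈ H? Yes
(3) Inverses: for all a ∈ H, -a mod 49 ∈ H? Yes

Yes, H is a subgroup of ℤ_49


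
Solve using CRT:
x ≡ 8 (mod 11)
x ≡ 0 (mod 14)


m₁ = 11, m₂ = 14, gcd = 1, so CRT applies. M = m₁·m₂ = 154
Let M₁ = M/m₁ = 14, M₂ = M/m₂ = 11
Find y₁ ≡ M₁⁻¹ (mod m₁): 14⁻¹ ≡ 4 (mod 11)
Find y₂ ≡ M₂⁻¹ (mod m₂): 11⁻¹ ≡ 9 (mod 14)
x = a₁·M₁·y₁ + a₂·M₂·y₂ = 8·14·4 + 0·11·9 = 448
Reduce mod 154: x ≡ 140
Check: 140 mod 11 = 8 ✓, 140 mod 14 = 0 ✓

x ≡ 140 (mod 154)


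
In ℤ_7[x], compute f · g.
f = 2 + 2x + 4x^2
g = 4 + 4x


Expand and collect like terms; reduce coefficients mod 7:
x^0: 2·4 = 8 ≡ 1 (mod 7)
x^1: 2·4 + 2·4 = 16 ≡ 2 (mod 7)
x^2: 2·4 + 4·4 = 24 ≡ 3 (mod 7)
x^3: 4·4 = 16 ≡ 2 (mod 7)
Result: 1 + 2x + 3x^2 + 2x^3

f · g = 1 + 2x + 3x^2 + 2x^3


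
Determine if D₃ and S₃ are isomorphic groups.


Comparing D₃ and S₃:
Both are the unique non-abelian group of order 6

Yes, D₃ ≅ S₃


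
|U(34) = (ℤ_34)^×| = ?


U(n) is the group of units mod n; |U(n)| = φ(n)
|U(34)| = φ(34) = 16

|U(34) = (ℤ_34)^×| = 16


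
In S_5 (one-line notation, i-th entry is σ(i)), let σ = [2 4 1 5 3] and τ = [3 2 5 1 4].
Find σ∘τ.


σ∘τ: apply τ first, then σ
1 →τ 3 →σ 1
2 →τ 2 →σ 4
3 →τ 5 →σ 3
4 →τ 1 →σ 2
5 →τ 4 →σ 5

σ∘τ = [1 4 3 2 5]


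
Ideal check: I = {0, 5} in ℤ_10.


Check ideal conditions for I = {0, 5} in ℤ_10:
(1) I is an additive subgroup? Yes
(2) For r ∈ ℤ_10 and a ∈ I: r·a ∈ I? Yes

Yes, I is an ideal of ℤ_10


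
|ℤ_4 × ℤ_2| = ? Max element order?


|ℤ_4 × ℤ_2| = 4 × 2 = 8
Max element order = lcm(4,2) = 4
Cyclic? No (gcd=2)

|ℤ_4×ℤ_2| = 8, max element order = 4


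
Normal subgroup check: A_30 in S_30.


H = A_30 in S_30
A_30 has index 2 in S_30, and every subgroup of index 2 is normal

Yes, normal subgroup


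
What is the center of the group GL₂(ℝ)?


Z(G) = {g ∈ G | gx = xg for all x ∈ G}
Only scalar multiples of the identity commute with all invertible matrices

Z(GL₂(ℝ)) = {aI : a ∈ ℝ, a ≠ 0}


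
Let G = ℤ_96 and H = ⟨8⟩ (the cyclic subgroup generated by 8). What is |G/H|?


|⟨8⟩| = n / gcd(8, 96) = 96 / 8 = 12
H is normal (ℤ_96 is abelian).
|G/H| = |G| / |H| = 96 / 12 = 8

|G/H| = 8


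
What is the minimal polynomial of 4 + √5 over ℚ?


Let α = 4 + √5. Then α - 4 = √5, so (α - 4)² = 5, giving α² - 8α + 11 = 0. Degree 2 and α ∉ ℚ, so this is the minimal polynomial.

Minimal polynomial: x² - 8x + 11


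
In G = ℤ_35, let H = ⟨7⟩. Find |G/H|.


|⟨7⟩| = n / gcd(7, 35) = 35 / 7 = 5
H is normal (ℤ_35 is abelian).
|G/H| = |G| / |H| = 35 / 5 = 7

|G/H| = 7


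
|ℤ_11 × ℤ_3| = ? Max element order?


|ℤ_11 × ℤ_3| = 11 × 3 = 33
Max element order = lcm(11,3) = 33
Cyclic? Yes (gcd=1)

|ℤ_11×ℤ_3| = 33, max element order = 33


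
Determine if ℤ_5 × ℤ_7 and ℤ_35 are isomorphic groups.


Comparing ℤ_5 × ℤ_7 and ℤ_35:
gcd(5,7) = 1, so ℤ_5 × ℤ_7 ≅ ℤ_35 (CRT)

Yes, ℤ_5 × ℤ_7 ≅ ℤ_35


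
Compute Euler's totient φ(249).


Factor n: 249 = 3 × 83
φ(n) = n · ∏(1 - 1/p) over distinct primes p | n
φ(249) = 249 · (1 - 1/3) · (1 - 1/83) = 164

φ(249) = 164


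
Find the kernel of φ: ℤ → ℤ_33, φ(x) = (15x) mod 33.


Kernel = preimage of identity
ker(φ) = {x ∈ ℤ : 15x ≡ 0 (mod 33)}. gcd(15,33) = 3, so 15x ≡ 0 (mod 33) ⟺ x ≡ 0 (mod 33/3 = 11). Hence ker(φ) = 11ℤ

ker(φ) = 11ℤ


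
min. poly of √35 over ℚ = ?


√35 satisfies x² - 35 = 0, irreducible over ℚ since 35 is squarefree

Minimal polynomial: x² - 35


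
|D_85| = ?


|D_n| = 2n (n rotations and n reflections)
|D_85| = 2×85 = 170

|D_85| = 170


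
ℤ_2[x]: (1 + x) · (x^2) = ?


Expand and collect like terms; reduce coefficients mod 2:
x^0: 1·0 = 0 ≡ 0 (mod 2)
x^1: 1·0 + 1·0 = 0 ≡ 0 (mod 2)
x^2: 1·1 + 1·0 = 1 ≡ 1 (mod 2)
x^3: 1·1 = 1 ≡ 1 (mod 2)
Result: x^2 + x^3

f · g = x^2 + x^3


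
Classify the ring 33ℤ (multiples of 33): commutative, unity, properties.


33ℤ is a commutative ring under +,× but has no multiplicative identity (1 ∉ 33ℤ); it has no zero divisors, but without unity it is not an integral domain
Commutative: Yes
Integral domain: No
Has unity: No

33ℤ (multiples of 33): Commutative=Yes, Unity=No


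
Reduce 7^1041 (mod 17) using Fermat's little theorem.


Fermat's little theorem: if p is prime and gcd(a,p)=1, then a^(p-1) ≡ 1 (mod p)
p = 17 is prime, gcd(7,17) = 1
Reduce exponent: 1041 mod 16 = 1
So 7^1041 ≡ 7^1 (mod 17)
7^1 mod 17 = 7

7^1041 ≡ 7 (mod 17)


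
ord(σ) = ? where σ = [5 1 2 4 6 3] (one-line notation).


Cycle decomposition: (1 5 6 3 2)
Cycle lengths: 5
Order = lcm(5) = 5

ord(σ) = 5


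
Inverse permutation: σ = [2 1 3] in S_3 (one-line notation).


To find σ⁻¹, swap domain and range:
σ(1) = 2 → σ⁻¹(2) = 1
σ(2) = 1 → σ⁻¹(1) = 2
σ(3) = 3 → σ⁻¹(3) = 3

σ⁻¹ = [2 1 3]


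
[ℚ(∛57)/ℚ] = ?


∛57 has minimal polynomial x³ - 57 (irreducible over ℚ since 57 is not a perfect cube)

[ℚ(∛57)/ℚ] = 3


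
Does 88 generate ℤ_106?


g generates ℤ_n iff gcd(g, n) = 1
gcd(88, 106) = 2
Since gcd = 2 ≠ 1, ⟨88⟩ has order 53 < 106, so 88 is not a generator.

No, 88 does not generate ℤ_106


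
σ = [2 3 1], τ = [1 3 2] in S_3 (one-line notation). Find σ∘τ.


σ∘τ: apply τ first, then σ
1 →τ 1 →σ 2
2 →τ 3 →σ 1
3 →τ 2 →σ 3

σ∘τ = [2 1 3]


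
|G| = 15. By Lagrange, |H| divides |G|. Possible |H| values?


Lagrange's theorem: |H| divides |G|
|G| = 15
Divisors of 15: 1, 3, 5, 15

Possible subgroup orders: {1, 3, 5, 15}


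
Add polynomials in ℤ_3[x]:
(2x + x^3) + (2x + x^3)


Add coefficients mod 3:
x^0: 0 + 0 = 0 (mod 3)
x^1: 2 + 2 = 1 (mod 3)
x^2: 0 + 0 = 0 (mod 3)
x^3: 1 + 1 = 2 (mod 3)
Result: x + 2x^3

f + g = x + 2x^3


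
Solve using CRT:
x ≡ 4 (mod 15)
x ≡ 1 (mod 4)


m₁ = 15, m₂ = 4, gcd = 1, so CRT applies. M = m₁·m₂ = 60
Let M₁ = M/m₁ = 4, M₂ = M/m₂ = 15
Find y₁ ≡ M₁⁻¹ (mod m₁): 4⁻¹ ≡ 4 (mod 15)
Find y₂ ≡ M₂⁻¹ (mod m₂): 15⁻¹ ≡ 3 (mod 4)
x = a₁·M₁·y₁ + a₂·M₂·y₂ = 4·4·4 + 1·15·3 = 109
Reduce mod 60: x ≡ 49
Check: 49 mod 15 = 4 ✓, 49 mod 4 = 1 ✓

x ≡ 49 (mod 60)


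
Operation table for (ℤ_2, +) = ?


Elements: {0, 1}
Operation: addition mod 2
Entry (a, b) = (a + b) mod 2

Cayley table:
  | 0 | 1
0 | 0 | 1
1 | 1 | 0


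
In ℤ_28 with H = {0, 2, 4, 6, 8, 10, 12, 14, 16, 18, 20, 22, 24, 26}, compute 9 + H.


9 + H = {9 + h (mod 28) : h ∈ H}
9+0=9, 9+2=11, 9+4=13, 9+6=15, 9+8=17, 9+10=19, 9+12=21, 9+14=23, 9+16=25, 9+18=27, 9+20=1, 9+22=3, 9+24=5, 9+26=7
9 + H = {1, 3, 5, 7, 9, 11, 13, 15, 17, 19, 21, 23, 25, 27} = 1 + H

9 + H = {1, 3, 5, 7, 9, 11, 13, 15, 17, 19, 21, 23, 25, 27}


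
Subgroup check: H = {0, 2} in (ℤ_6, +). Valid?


Subgroup test for H = {0, 2} in (ℤ_6, +):
(1) 0 ∈ H? Yes
(2) Closure: for all a,b ∈ H, (a+b) mod 6 ∈ H? No  [counterexample: 2 + 2 = 4 ∉ H]
(3) Inverses: for all a ∈ H, -a mod 6 ∈ H? No

No, H is not a subgroup of ℤ_6


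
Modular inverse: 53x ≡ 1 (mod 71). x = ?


Use the extended Euclidean algorithm to write 1 = 53·s + 71·t; then s mod 71 is the inverse.
Euclidean algorithm:
  53 = 0·71 + 53
  71 = 1·53 + 18
  53 = 2·18 + 17
  18 = 1·17 + 1
  17 = 17·1 + 0
gcd(53,71) = 1
Back-substitution gives: 53·(-4) + 71·(3) = 1
So 53⁻¹ ≡ -4 ≡ 67 (mod 71)
Check: 53 × 67 = 3551 ≡ 1 (mod 71) ✓

53⁻¹ ≡ 67 (mod 71)


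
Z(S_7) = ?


Z(G) = {g ∈ G | gx = xg for all x ∈ G}
S_n is non-abelian for n ≥ 3; Z(S_7) is trivial

Z(S_7) = {e}


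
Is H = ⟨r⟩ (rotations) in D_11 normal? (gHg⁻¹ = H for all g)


H = ⟨r⟩ (rotations) in D_11
The rotation subgroup ⟨r⟩ has index 2 in D_11, so it is normal

Yes, normal subgroup


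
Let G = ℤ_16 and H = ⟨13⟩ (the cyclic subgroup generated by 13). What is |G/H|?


|⟨13⟩| = n / gcd(13, 16) = 16 / 1 = 16
H is normal (ℤ_16 is abelian).
|G/H| = |G| / |H| = 16 / 16 = 1

|G/H| = 1


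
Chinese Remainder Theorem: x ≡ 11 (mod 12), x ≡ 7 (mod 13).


m₁ = 12, m₂ = 13, gcd = 1, so CRT applies. M = m₁·m₂ = 156
Let M₁ = M/m₁ = 13, M₂ = M/m₂ = 12
Find y₁ ≡ M₁⁻¹ (mod m₁): 13⁻¹ ≡ 1 (mod 12)
Find y₂ ≡ M₂⁻¹ (mod m₂): 12⁻¹ ≡ 12 (mod 13)
x = a₁·M₁·y₁ + a₂·M₂·y₂ = 11·13·1 + 7·12·12 = 1151
Reduce mod 156: x ≡ 59
Check: 59 mod 12 = 11 ✓, 59 mod 13 = 7 ✓

x ≡ 59 (mod 156)


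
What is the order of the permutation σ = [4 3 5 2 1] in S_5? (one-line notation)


Cycle decomposition: (1 4 2 3 5)
Cycle lengths: 5
Order = lcm(5) = 5

ord(σ) = 5


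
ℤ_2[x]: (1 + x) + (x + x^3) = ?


Add coefficients mod 2:
x^0: 1 + 0 = 1 (mod 2)
x^1: 1 + 1 = 0 (mod 2)
x^2: 0 + 0 = 0 (mod 2)
x^3: 0 + 1 = 1 (mod 2)
Result: 1 + x^3

f + g = 1 + x^3


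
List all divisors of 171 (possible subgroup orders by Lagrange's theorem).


Lagrange's theorem: |H| divides |G|
|G| = 171
Divisors of 171: 1, 3, 9, 19, 57, 171

Possible subgroup orders: {1, 3, 9, 19, 57, 171}


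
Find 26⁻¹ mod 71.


Use the extended Euclidean algorithm to write 1 = 26·s + 71·t; then s mod 71 is the inverse.
Euclidean algorithm:
  26 = 0·71 + 26
  71 = 2·26 + 19
  26 = 1·19 + 7
  19 = 2·7 + 5
  7 = 1·5 + 2
  5 = 2·2 + 1
  2 = 2·1 + 0
gcd(26,71) = 1
Back-substitution gives: 26·(-30) + 71·(11) = 1
So 26⁻¹ ≡ -30 ≡ 41 (mod 71)
Check: 26 × 41 = 1066 ≡ 1 (mod 71) ✓

26⁻¹ ≡ 41 (mod 71)


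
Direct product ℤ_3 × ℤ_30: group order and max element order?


|ℤ_3 × ℤ_30| = 3 × 30 = 90
Max element order = lcm(3,30) = 30
Cyclic? No (gcd=3)

|ℤ_3×ℤ_30| = 90, max element order = 30


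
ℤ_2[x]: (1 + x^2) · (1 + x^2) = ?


Expand and collect like terms; reduce coefficients mod 2:
x^0: 1·1 = 1 ≡ 1 (mod 2)
x^1: 1·0 + 0·1 = 0 ≡ 0 (mod 2)
x^2: 1·1 + 0·0 + 1·1 = 2 ≡ 0 (mod 2)
x^3: 0·1 + 1·0 = 0 ≡ 0 (mod 2)
x^4: 1·1 = 1 ≡ 1 (mod 2)
Result: 1 + x^4

f · g = 1 + x^4


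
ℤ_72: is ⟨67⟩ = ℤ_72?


g generates ℤ_n iff gcd(g, n) = 1
gcd(67, 72) = 1
Since gcd = 1, 67 is a generator.

Yes, 67 generates ℤ_72


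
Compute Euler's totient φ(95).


Factor n: 95 = 5 × 19
φ(n) = n · ∏(1 - 1/p) over distinct primes p | n
φ(95) = 95 · (1 - 1/5) · (1 - 1/19) = 72

φ(95) = 72


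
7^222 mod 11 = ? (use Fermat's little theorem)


Fermat's little theorem: if p is prime and gcd(a,p)=1, then a^(p-1) ≡ 1 (mod p)
p = 11 is prime, gcd(7,11) = 1
Reduce exponent: 222 mod 10 = 2
So 7^222 ≡ 7^2 (mod 11)
7^2 mod 11 = 5

7^222 ≡ 5 (mod 11)


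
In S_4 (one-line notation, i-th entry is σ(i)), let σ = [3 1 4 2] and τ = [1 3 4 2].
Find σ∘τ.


σ∘τ: apply τ first, then σ
1 →τ 1 →σ 3
2 →τ 3 →σ 4
3 →τ 4 →σ 2
4 →τ 2 →σ 1

σ∘τ = [3 4 2 1]


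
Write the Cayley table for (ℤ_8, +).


Elements: {0, 1, 2, 3, 4, 5, 6, 7}
Operation: addition mod 8
Entry (a, b) = (a + b) mod 8

Cayley table:
  | 0 | 1 | 2 | 3 | 4 | 5 | 6 | 7
0 | 0 | 1 | 2 | 3 | 4 | 5 | 6 | 7
1 | 1 | 2 | 3 | 4 | 5 | 6 | 7 | 0
2 | 2 | 3 | 4 | 5 | 6 | 7 | 0 | 1
3 | 3 | 4 | 5 | 6 | 7 | 0 | 1 | 2
4 | 4 | 5 | 6 | 7 | 0 | 1 | 2 | 3
5 | 5 | 6 | 7 | 0 | 1 | 2 | 3 | 4
6 | 6 | 7 | 0 | 1 | 2 | 3 | 4 | 5
7 | 7 | 0 | 1 | 2 | 3 | 4 | 5 | 6


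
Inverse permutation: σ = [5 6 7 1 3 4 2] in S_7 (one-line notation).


To find σ⁻¹, swap domain and range:
σ(1) = 5 → σ⁻¹(5) = 1
σ(2) = 6 → σ⁻¹(6) = 2
σ(3) = 7 → σ⁻¹(7) = 3
σ(4) = 1 → σ⁻¹(1) = 4
σ(5) = 3 → σ⁻¹(3) = 5
σ(6) = 4 → σ⁻¹(4) = 6
σ(7) = 2 → σ⁻¹(2) = 7

σ⁻¹ = [4 7 5 6 1 2 3]


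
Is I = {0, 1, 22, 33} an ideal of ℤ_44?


Check ideal conditions for I = {0, 1, 22, 33} in ℤ_44:
(1) I is an additive subgroup? No
(2) For r ∈ ℤ_44 and a ∈ I: r·a ∈ I? No  [counterexample: r=2, a=1, r·a mod 44 = 2 ∉ I]

No, I is not an ideal of ℤ_44


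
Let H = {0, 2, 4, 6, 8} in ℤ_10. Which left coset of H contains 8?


8 + H = {8 + h (mod 10) : h ∈ H}
8+0=8, 8+2=0, 8+4=2, 8+6=4, 8+8=6
8 + H = {0, 2, 4, 6, 8} = 0 + H

8 + H = {0, 2, 4, 6, 8}


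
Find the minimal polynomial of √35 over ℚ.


√35 satisfies x² - 35 = 0, irreducible over ℚ since 35 is squarefree

Minimal polynomial: x² - 35


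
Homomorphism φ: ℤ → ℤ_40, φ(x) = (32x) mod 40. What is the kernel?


Kernel = preimage of identity
ker(φ) = {x ∈ ℤ : 32x ≡ 0 (mod 40)}. gcd(32,40) = 8, so 32x ≡ 0 (mod 40) ⟺ x ≡ 0 (mod 40/8 = 5). Hence ker(φ) = 5ℤ

ker(φ) = 5ℤ


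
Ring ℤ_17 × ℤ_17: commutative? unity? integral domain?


Direct product ring; commutative with unity (1,1); but (1,0)·(0,1) = (0,0) gives zero divisors, so not an integral domain
Commutative: Yes
Integral domain: No
Has unity: Yes

ℤ_17 × ℤ_17: Commutative=Yes, Unity=Yes


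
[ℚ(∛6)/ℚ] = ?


∛6 has minimal polynomial x³ - 6 (irreducible over ℚ since 6 is not a perfect cube)

[ℚ(∛6)/ℚ] = 3


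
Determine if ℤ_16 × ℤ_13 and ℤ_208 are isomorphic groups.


Comparing ℤ_16 × ℤ_13 and ℤ_208:
gcd(16,13) = 1, so ℤ_16 × ℤ_13 ≅ ℤ_208 (CRT)

Yes, ℤ_16 × ℤ_13 ≅ ℤ_208


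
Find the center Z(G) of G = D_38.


Z(G) = {g ∈ G | gx = xg for all x ∈ G}
For even n, Z(D_n) = {e, r^(n/2)}: the 180° rotation r^19 commutes with every reflection and rotation

Z(D_38) = {e, r^19}


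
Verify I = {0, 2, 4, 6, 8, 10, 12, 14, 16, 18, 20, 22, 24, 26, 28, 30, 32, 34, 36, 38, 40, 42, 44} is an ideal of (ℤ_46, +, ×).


Check ideal conditions for I = {0, 2, 4, 6, 8, 10, 12, 14, 16, 18, 20, 22, 24, 26, 28, 30, 32, 34, 36, 38, 40, 42, 44} in ℤ_46:
(1) I is an additive subgroup? Yes
(2) For r ∈ ℤ_46 and a ∈ I: r·a ∈ I? Yes

Yes, I is an ideal of ℤ_46


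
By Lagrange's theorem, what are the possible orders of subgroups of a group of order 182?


Lagrange's theorem: |H| divides |G|
|G| = 182
Divisors of 182: 1, 2, 7, 13, 14, 26, 91, 182

Possible subgroup orders: {1, 2, 7, 13, 14, 26, 91, 182}


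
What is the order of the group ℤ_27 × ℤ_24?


|A × B| = |A| · |B|
|ℤ_27 × ℤ_24| = 27 × 24 = 648

|ℤ_27 × ℤ_24| = 648


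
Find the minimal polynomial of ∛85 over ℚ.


∛85 satisfies x³ - 85 = 0, irreducible over ℚ (no rational root; 85 is not a perfect cube)

Minimal polynomial: x³ - 85


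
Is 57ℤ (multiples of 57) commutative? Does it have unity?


57ℤ is a commutative ring under +,× but has no multiplicative identity (1 ∉ 57ℤ); it has no zero divisors, but without unity it is not an integral domain
Commutative: Yes
Integral domain: No
Has unity: No

57ℤ (multiples of 57): Commutative=Yes, Unity=No


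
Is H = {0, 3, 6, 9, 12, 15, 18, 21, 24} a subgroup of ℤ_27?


Subgroup test for H = {0, 3, 6, 9, 12, 15, 18, 21, 24} in (ℤ_27, +):
(1) 0 ∈ H? Yes
(2) Closure: for all a,b ∈ H, (a+b) mod 27 ∈ H? Yes
(3) Inverses: for all a ∈ H, -a mod 27 ∈ H? Yes

Yes, H is a subgroup of ℤ_27
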